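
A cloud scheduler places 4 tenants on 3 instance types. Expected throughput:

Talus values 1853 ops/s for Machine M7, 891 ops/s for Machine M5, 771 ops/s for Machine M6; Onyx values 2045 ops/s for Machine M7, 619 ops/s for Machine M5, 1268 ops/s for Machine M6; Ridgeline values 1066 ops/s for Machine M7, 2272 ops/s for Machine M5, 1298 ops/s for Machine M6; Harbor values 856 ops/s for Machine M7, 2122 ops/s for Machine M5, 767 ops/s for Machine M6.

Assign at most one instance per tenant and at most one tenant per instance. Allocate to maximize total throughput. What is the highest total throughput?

Optimal: Onyx→Machine M7 (2045 ops/s), Harbor→Machine M5 (2122 ops/s), Ridgeline→Machine M6 (1298 ops/s) — total 2045+2122+1298 = 5465 ops/s.
Column-greedy (each instance in turn goes to its best remaining tenant) gives 5088 ops/s, worse by 377.
Next-best assignment: Talus→Machine M7, Ridgeline→Machine M5, Onyx→Machine M6 = 5393 ops/s.
Checked against all permutations: 5465 ops/s is optimal.

Max total: 5465 ops/s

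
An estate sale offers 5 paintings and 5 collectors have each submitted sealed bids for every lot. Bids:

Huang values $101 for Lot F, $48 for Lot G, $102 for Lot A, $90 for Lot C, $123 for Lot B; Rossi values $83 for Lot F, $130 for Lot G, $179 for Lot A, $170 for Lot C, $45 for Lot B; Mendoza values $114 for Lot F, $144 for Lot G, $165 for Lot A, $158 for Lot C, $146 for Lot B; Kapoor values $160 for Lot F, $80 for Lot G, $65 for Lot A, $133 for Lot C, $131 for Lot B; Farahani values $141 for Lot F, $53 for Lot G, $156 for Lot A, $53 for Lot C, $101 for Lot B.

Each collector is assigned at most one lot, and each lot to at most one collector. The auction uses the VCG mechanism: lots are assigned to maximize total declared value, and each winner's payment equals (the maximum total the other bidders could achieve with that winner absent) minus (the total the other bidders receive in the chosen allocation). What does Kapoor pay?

Kapoor pays $8.

Efficient allocation: Huang→Lot B ($123), Rossi→Lot C ($170), Mendoza→Lot G ($144), Kapoor→Lot F ($160), Farahani→Lot A ($156); total welfare W = $753.
Kapoor receives Lot F at value $160, so the others get W − 160 = $593.
Without Kapoor: best allocation of the remaining 4 bidders over all 5 lots is Huang→Lot B ($123), Rossi→Lot A ($179), Mendoza→Lot C ($158), Farahani→Lot F ($141), total $601.
VCG payment = (others' best without Kapoor) − (others' welfare with Kapoor) = 601 − 593 = $8.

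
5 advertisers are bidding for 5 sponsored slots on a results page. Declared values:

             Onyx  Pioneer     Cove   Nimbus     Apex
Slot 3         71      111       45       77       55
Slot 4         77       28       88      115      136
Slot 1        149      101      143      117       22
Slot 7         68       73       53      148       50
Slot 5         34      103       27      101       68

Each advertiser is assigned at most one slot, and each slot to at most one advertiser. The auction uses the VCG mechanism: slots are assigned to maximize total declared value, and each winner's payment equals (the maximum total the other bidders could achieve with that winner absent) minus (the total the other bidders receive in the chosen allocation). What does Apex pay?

Apex pays $31.

Efficient allocation: Onyx→Slot 3 ($71), Pioneer→Slot 5 ($103), Cove→Slot 1 ($143), Nimbus→Slot 7 ($148), Apex→Slot 4 ($136); total welfare W = $601.
Apex receives Slot 4 at value $136, so the others get W − 136 = $465.
Without Apex: best allocation of the remaining 4 bidders over all 5 slots is Onyx→Slot 1 ($149), Pioneer→Slot 3 ($111), Cove→Slot 4 ($88), Nimbus→Slot 7 ($148), total $496.
VCG payment = (others' best without Apex) − (others' welfare with Apex) = 496 − 465 = $31.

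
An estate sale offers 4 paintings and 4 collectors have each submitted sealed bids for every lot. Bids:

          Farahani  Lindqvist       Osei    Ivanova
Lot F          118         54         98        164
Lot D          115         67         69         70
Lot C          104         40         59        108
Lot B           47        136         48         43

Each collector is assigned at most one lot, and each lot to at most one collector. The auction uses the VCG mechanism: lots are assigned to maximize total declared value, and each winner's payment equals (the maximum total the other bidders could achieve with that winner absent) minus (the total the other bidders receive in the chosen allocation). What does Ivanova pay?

Efficient allocation: Farahani→Lot D ($115), Lindqvist→Lot B ($136), Osei→Lot C ($59), Ivanova→Lot F ($164); total welfare W = $474.
Ivanova receives Lot F at value $164, so the others get W − 164 = $310.
Without Ivanova: best allocation of the remaining 3 bidders over all 4 lots is Farahani→Lot D ($115), Lindqvist→Lot B ($136), Osei→Lot F ($98), total $349.
VCG payment = (others' best without Ivanova) − (others' welfare with Ivanova) = 349 − 310 = $39.

Ivanova pays $39.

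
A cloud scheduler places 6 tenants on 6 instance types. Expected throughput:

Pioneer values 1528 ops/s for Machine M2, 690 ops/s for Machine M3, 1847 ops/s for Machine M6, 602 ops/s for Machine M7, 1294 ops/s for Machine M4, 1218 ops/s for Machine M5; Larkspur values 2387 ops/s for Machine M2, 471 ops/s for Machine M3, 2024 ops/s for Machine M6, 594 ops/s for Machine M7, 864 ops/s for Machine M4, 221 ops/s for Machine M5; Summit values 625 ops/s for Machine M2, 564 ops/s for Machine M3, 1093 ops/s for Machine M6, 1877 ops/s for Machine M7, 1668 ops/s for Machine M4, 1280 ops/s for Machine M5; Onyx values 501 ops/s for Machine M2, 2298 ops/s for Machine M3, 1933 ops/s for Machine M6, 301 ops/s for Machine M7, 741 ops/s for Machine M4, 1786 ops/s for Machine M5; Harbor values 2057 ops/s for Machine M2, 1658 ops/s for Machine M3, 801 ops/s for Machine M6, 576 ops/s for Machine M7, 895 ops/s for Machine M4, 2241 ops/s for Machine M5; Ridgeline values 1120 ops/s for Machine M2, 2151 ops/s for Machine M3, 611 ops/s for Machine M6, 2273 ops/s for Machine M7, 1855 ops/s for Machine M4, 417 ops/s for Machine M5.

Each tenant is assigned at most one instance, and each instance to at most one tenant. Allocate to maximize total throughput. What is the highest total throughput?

Maximum total: 12714 ops/s

This is a one-to-one assignment (maximum-weight bipartite matching).
Optimal: Pioneer→Machine M6 (1847 ops/s), Larkspur→Machine M2 (2387 ops/s), Summit→Machine M4 (1668 ops/s), Onyx→Machine M3 (2298 ops/s), Harbor→Machine M5 (2241 ops/s), Ridgeline→Machine M7 (2273 ops/s) — total 1847+2387+1668+2298+2241+2273 = 12714 ops/s.
Row-greedy (each tenant in turn takes its best remaining instance) gives 12505 ops/s, worse by 209.
Next-best assignment: Pioneer→Machine M6, Larkspur→Machine M2, Summit→Machine M7, Onyx→Machine M3, Harbor→Machine M5, Ridgeline→Machine M4 = 12505 ops/s.
Swapping Onyx↔Pioneer (Onyx→Machine M6 1933 ops/s, Pioneer→Machine M3 690 ops/s) loses 1522.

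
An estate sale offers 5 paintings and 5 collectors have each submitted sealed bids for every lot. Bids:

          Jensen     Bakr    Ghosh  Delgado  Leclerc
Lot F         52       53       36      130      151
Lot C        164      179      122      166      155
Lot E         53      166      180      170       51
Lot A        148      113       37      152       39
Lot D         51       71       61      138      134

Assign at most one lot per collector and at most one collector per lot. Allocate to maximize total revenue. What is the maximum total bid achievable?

Optimal: Jensen→Lot A ($148), Bakr→Lot C ($179), Ghosh→Lot E ($180), Delgado→Lot D ($138), Leclerc→Lot F ($151) — total 148+179+180+138+151 = $796.
Column-greedy (each lot in turn goes to its best remaining collector) gives $713, worse by 83.
Next-best assignment: Jensen→Lot A, Bakr→Lot C, Ghosh→Lot E, Delgado→Lot F, Leclerc→Lot D = $771.

Max total: $796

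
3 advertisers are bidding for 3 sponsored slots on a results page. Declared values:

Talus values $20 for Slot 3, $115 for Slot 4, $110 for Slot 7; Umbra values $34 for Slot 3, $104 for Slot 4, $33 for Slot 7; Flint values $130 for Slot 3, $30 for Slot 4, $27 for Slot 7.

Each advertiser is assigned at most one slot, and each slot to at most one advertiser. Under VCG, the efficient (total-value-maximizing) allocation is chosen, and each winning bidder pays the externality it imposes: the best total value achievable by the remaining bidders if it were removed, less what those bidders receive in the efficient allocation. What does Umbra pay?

Efficient allocation: Talus→Slot 7 ($110), Umbra→Slot 4 ($104), Flint→Slot 3 ($130); total welfare W = $344.
Umbra receives Slot 4 at value $104, so the others get W − 104 = $240.
Without Umbra: best allocation of the remaining 2 bidders over all 3 slots is Talus→Slot 4 ($115), Flint→Slot 3 ($130), total $245.
VCG payment = (others' best without Umbra) − (others' welfare with Umbra) = 245 − 240 = $5.

Umbra pays $5.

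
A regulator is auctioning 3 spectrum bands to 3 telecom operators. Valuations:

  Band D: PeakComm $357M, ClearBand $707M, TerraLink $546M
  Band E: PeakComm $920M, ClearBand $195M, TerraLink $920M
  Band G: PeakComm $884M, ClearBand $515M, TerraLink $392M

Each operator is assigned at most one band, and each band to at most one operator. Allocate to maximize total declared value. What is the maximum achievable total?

Maximum total: $2511M

This is a one-to-one assignment (maximum-weight bipartite matching).
Optimal: PeakComm→Band G ($884M), ClearBand→Band D ($707M), TerraLink→Band E ($920M) — total 884+707+920 = $2511M.
Next-best assignment: PeakComm→Band E, ClearBand→Band D, TerraLink→Band G = $2019M.
Swapping PeakComm↔ClearBand (PeakComm→Band D $357M, ClearBand→Band G $515M) loses 719.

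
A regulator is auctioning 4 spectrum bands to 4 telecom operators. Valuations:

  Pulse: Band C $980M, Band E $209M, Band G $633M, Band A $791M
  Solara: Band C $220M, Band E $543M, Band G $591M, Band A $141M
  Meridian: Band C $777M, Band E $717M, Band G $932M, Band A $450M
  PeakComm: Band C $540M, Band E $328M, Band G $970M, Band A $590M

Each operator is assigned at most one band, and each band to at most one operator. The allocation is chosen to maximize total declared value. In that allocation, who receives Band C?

Meridian receives Band C.

Optimal: Pulse→Band A ($791M), Solara→Band E ($543M), Meridian→Band C ($777M), PeakComm→Band G ($970M) — total 791+543+777+970 = $3081M.
Row-greedy (each operator in turn takes its best remaining band) gives $2878M, worse by 203.
Meridian's own top band is Band G ($932M), but forcing Meridian→Band G and reassigning the rest optimally gives only $3045M — worse by 36.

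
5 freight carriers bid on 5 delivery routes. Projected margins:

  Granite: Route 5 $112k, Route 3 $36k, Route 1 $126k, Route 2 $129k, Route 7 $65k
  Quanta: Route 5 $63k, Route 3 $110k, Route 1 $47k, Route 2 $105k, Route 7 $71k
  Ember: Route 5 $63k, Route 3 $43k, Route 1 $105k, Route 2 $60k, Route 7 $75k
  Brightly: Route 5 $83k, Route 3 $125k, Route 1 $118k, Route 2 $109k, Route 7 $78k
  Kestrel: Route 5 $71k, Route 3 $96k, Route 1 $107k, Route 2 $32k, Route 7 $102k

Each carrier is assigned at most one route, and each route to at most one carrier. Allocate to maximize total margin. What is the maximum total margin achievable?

Optimal: Granite→Route 5 ($112k), Quanta→Route 2 ($105k), Ember→Route 1 ($105k), Brightly→Route 3 ($125k), Kestrel→Route 7 ($102k) — total 112+105+105+125+102 = $549k.
Column-greedy (each route in turn goes to its best remaining carrier) gives $524k, worse by 25.
Next-best assignment: Granite→Route 5, Quanta→Route 3, Ember→Route 1, Brightly→Route 2, Kestrel→Route 7 = $538k.
Swapping Ember↔Brightly (Ember→Route 3 $43k, Brightly→Route 1 $118k) loses 69.

Maximum total: $549k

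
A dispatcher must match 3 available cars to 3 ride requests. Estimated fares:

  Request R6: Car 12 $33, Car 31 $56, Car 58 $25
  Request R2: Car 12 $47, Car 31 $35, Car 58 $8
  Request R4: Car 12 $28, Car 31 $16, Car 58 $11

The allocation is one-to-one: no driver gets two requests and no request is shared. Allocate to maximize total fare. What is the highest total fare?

Max total: $114

Optimal: Car 12→Request R2 ($47), Car 31→Request R6 ($56), Car 58→Request R4 ($11) — total 47+56+11 = $114.
Next-best assignment: Car 12→Request R4, Car 31→Request R6, Car 58→Request R2 = $92.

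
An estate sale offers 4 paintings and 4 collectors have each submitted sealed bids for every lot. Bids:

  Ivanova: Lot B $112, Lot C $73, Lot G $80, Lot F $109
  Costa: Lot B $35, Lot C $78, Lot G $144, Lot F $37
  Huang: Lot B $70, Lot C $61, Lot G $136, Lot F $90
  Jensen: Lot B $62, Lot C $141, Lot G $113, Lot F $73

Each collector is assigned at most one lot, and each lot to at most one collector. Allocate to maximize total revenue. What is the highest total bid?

Max total: $487

Optimal: Ivanova→Lot B ($112), Costa→Lot G ($144), Huang→Lot F ($90), Jensen→Lot C ($141) — total 112+144+90+141 = $487.
Every other assignment is strictly worse.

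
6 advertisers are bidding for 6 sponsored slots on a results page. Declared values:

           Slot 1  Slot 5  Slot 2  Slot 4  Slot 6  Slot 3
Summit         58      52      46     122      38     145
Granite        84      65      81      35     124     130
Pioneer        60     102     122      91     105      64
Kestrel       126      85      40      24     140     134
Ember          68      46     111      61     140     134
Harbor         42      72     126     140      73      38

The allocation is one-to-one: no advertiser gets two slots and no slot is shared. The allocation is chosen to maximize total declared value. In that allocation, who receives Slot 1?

Optimal: Summit→Slot 3 ($145), Granite→Slot 6 ($124), Pioneer→Slot 5 ($102), Kestrel→Slot 1 ($126), Ember→Slot 2 ($111), Harbor→Slot 4 ($140) — total 145+124+102+126+111+140 = $748.
Row-greedy (each advertiser in turn takes its best remaining slot) gives $650, worse by 98.
Swapping Granite↔Kestrel (Granite→Slot 1 $84, Kestrel→Slot 6 $140) loses 26.
Checked against all permutations: $748 is optimal.
Kestrel's own top slot is Slot 6 ($140), but forcing Kestrel→Slot 6 and reassigning the rest optimally gives only $722 — worse by 26.

Kestrel receives Slot 1.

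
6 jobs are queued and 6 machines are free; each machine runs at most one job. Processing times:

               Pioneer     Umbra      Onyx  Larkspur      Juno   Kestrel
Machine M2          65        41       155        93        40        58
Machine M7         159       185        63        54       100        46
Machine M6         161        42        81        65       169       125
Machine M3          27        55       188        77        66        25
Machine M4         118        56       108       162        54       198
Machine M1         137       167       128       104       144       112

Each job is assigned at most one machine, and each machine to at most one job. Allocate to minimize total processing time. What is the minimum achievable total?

Min total: 348 min

This is the linear assignment problem.
Optimal: Pioneer→Machine M3 (27 min), Umbra→Machine M6 (42 min), Onyx→Machine M7 (63 min), Larkspur→Machine M1 (104 min), Juno→Machine M4 (54 min), Kestrel→Machine M2 (58 min) — total 27+42+63+104+54+58 = 348 min.
Row-greedy (each job in turn takes its cheapest remaining machine) gives 362 min, worse by 14.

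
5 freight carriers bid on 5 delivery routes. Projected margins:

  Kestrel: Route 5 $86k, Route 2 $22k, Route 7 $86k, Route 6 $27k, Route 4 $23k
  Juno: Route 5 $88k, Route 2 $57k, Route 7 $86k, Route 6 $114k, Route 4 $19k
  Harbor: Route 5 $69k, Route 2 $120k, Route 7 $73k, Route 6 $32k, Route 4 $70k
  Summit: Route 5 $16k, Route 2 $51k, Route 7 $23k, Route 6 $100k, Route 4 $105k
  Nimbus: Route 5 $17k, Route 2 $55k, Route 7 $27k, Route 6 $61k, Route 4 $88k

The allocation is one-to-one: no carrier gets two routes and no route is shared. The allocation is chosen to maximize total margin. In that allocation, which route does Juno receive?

Juno receives Route 5.

Treat this as an assignment problem: match each carrier to one route.
Optimal: Kestrel→Route 7 ($86k), Juno→Route 5 ($88k), Harbor→Route 2 ($120k), Summit→Route 6 ($100k), Nimbus→Route 4 ($88k) — total 86+88+120+100+88 = $482k.
Max-entry greedy (repeatedly take the single best remaining cell) gives $452k, worse by 30.
No other one-to-one assignment exceeds $482k.
Juno's own top route is Route 6 ($114k), but forcing Juno→Route 6 and reassigning the rest optimally gives only $452k — worse by 30.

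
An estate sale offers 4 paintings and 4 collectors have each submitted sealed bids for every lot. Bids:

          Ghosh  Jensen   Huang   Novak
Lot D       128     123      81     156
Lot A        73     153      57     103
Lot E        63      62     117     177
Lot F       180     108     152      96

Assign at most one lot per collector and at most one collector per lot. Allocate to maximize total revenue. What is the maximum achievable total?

Max total: $610

Optimal: Ghosh→Lot D ($128), Jensen→Lot A ($153), Huang→Lot F ($152), Novak→Lot E ($177) — total 128+153+152+177 = $610.
Max-entry greedy (repeatedly take the single best remaining cell) gives $591, worse by 19.
Next-best assignment: Ghosh→Lot F, Jensen→Lot A, Huang→Lot E, Novak→Lot D = $606.
Swapping Ghosh↔Huang (Ghosh→Lot F $180, Huang→Lot D $81) loses 19.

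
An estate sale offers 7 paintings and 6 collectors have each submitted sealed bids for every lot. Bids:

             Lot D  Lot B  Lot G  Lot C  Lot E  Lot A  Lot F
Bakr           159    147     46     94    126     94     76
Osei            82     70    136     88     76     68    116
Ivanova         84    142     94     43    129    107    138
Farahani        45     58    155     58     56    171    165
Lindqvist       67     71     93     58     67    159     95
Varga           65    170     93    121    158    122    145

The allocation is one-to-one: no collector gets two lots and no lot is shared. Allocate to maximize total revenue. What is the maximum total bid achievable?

Optimal: Bakr→Lot D ($159), Osei→Lot G ($136), Ivanova→Lot B ($142), Farahani→Lot F ($165), Lindqvist→Lot A ($159), Varga→Lot E ($158) — total 159+136+142+165+159+158 = $919.
Row-greedy (each collector in turn takes its best remaining lot) gives $861, worse by 58.
Next-best assignment: Bakr→Lot D, Osei→Lot G, Ivanova→Lot E, Farahani→Lot F, Lindqvist→Lot A, Varga→Lot B = $918.

Max total: $919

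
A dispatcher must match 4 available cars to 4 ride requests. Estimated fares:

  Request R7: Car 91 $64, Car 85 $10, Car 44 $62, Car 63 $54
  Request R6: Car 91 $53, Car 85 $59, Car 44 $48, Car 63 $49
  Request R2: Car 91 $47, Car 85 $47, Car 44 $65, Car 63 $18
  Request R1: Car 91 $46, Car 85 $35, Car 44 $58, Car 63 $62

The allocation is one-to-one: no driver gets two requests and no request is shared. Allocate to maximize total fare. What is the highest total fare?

Maximum total: $250

This is the linear assignment problem.
Optimal: Car 91→Request R7 ($64), Car 85→Request R6 ($59), Car 44→Request R2 ($65), Car 63→Request R1 ($62) — total 64+59+65+62 = $250.
Next-best assignment: Car 91→Request R2, Car 85→Request R6, Car 44→Request R7, Car 63→Request R1 = $230.
Swapping Car 63↔Car 44 (Car 63→Request R2 $18, Car 44→Request R1 $58) loses 51.
No other one-to-one assignment exceeds $250.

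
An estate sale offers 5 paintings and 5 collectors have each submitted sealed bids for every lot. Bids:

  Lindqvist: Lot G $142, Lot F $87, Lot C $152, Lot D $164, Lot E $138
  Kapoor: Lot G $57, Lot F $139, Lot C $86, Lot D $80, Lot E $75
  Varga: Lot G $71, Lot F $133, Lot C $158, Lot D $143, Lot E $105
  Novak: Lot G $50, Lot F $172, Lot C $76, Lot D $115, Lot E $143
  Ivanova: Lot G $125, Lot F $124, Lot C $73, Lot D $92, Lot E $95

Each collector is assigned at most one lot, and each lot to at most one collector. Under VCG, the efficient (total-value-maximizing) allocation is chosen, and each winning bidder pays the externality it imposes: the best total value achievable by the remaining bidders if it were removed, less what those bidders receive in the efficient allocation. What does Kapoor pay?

Efficient allocation: Lindqvist→Lot D ($164), Kapoor→Lot F ($139), Varga→Lot C ($158), Novak→Lot E ($143), Ivanova→Lot G ($125); total welfare W = $729.
Kapoor receives Lot F at value $139, so the others get W − 139 = $590.
Without Kapoor: best allocation of the remaining 4 bidders over all 5 lots is Lindqvist→Lot D ($164), Varga→Lot C ($158), Novak→Lot F ($172), Ivanova→Lot G ($125), total $619.
VCG payment = (others' best without Kapoor) − (others' welfare with Kapoor) = 619 − 590 = $29.

Kapoor pays $29.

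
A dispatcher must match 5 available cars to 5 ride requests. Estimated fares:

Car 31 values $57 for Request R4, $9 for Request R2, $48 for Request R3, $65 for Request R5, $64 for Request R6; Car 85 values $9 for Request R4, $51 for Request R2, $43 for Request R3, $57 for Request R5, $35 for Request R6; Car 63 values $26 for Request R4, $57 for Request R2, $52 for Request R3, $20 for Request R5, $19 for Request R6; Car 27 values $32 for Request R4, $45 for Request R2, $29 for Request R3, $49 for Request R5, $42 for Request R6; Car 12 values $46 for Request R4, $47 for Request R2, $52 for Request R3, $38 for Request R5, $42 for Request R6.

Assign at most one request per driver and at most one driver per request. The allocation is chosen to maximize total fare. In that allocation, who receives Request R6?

Car 27 receives Request R6.

Optimal: Car 31→Request R4 ($57), Car 85→Request R5 ($57), Car 63→Request R2 ($57), Car 27→Request R6 ($42), Car 12→Request R3 ($52) — total 57+57+57+42+52 = $265.
Max-entry greedy (repeatedly take the single best remaining cell) gives $225, worse by 40.
Car 27's own top request is Request R5 ($49), but forcing Car 27→Request R5 and reassigning the rest optimally gives only $262 — worse by 3.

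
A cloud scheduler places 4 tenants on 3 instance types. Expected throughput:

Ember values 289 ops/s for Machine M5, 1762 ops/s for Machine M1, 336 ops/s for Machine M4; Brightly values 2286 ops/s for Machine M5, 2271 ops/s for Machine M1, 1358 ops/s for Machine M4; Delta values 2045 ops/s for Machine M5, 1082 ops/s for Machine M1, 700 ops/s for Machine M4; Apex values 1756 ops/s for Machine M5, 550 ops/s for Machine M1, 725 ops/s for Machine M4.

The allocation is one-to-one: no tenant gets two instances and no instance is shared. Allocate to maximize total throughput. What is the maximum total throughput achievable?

Optimal: Delta→Machine M5 (2045 ops/s), Ember→Machine M1 (1762 ops/s), Brightly→Machine M4 (1358 ops/s) — total 2045+1762+1358 = 5165 ops/s.
Row-greedy (each tenant in turn takes its best remaining instance) gives 4748 ops/s, worse by 417.
No other one-to-one assignment exceeds 5165 ops/s.

Max total: 5165 ops/s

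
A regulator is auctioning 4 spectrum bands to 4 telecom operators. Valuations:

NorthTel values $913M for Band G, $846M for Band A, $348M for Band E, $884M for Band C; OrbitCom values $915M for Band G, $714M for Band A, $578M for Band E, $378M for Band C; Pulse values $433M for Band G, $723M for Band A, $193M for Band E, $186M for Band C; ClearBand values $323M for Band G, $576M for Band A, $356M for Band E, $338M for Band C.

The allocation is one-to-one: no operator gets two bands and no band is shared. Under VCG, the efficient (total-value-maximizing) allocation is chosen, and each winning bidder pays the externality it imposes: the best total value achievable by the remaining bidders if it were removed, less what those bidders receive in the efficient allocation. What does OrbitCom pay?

Efficient allocation: NorthTel→Band C ($884M), OrbitCom→Band G ($915M), Pulse→Band A ($723M), ClearBand→Band E ($356M); total welfare W = $2878M.
OrbitCom receives Band G at value $915M, so the others get W − 915 = $1963M.
Without OrbitCom: best allocation of the remaining 3 bidders over all 4 bands is NorthTel→Band G ($913M), Pulse→Band A ($723M), ClearBand→Band E ($356M), total $1992M.
VCG payment = (others' best without OrbitCom) − (others' welfare with OrbitCom) = 1992 − 1963 = $29M.

OrbitCom pays $29M.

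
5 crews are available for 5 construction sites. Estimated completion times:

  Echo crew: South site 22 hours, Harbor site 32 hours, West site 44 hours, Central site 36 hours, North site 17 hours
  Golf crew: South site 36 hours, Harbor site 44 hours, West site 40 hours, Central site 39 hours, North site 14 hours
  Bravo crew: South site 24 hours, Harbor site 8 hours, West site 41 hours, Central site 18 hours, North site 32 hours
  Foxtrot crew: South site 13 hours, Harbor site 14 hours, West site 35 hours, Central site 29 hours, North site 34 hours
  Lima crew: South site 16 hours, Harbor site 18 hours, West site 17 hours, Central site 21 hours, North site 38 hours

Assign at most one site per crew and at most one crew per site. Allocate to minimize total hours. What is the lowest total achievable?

Min total: 85 hours

Optimal: Echo crew→South site (22 hours), Golf crew→North site (14 hours), Bravo crew→Central site (18 hours), Foxtrot crew→Harbor site (14 hours), Lima crew→West site (17 hours) — total 22+14+18+14+17 = 85 hours.
Row-greedy (each crew in turn takes its cheapest remaining site) gives 107 hours, worse by 22.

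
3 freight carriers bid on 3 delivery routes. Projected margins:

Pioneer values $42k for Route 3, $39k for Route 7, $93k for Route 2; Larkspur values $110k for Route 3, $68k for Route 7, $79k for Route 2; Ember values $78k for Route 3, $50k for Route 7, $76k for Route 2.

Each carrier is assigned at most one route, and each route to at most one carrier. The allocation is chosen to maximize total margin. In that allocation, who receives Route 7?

Optimal: Pioneer→Route 2 ($93k), Larkspur→Route 3 ($110k), Ember→Route 7 ($50k) — total 93+110+50 = $253k.
Checked against all permutations: $253k is optimal.
Ember's own top route is Route 3 ($78k), but forcing Ember→Route 3 and reassigning the rest optimally gives only $239k — worse by 14.

Ember receives Route 7.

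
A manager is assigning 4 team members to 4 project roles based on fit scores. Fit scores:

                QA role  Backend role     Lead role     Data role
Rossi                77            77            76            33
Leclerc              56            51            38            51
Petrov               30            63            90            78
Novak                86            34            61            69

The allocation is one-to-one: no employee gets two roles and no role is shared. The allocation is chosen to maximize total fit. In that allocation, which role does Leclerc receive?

Optimal: Rossi→Backend role (77 pts), Leclerc→Data role (51 pts), Petrov→Lead role (90 pts), Novak→QA role (86 pts) — total 77+51+90+86 = 304 pts.
Row-greedy (each employee in turn takes its best remaining role) gives 287 pts, worse by 17.
Next-best assignment: Rossi→Backend role, Leclerc→QA role, Petrov→Lead role, Novak→Data role = 292 pts.
Every other assignment is strictly worse.
Leclerc's own top role is QA role (56 pts), but forcing Leclerc→QA role and reassigning the rest optimally gives only 292 pts — worse by 12.

Leclerc receives Data role.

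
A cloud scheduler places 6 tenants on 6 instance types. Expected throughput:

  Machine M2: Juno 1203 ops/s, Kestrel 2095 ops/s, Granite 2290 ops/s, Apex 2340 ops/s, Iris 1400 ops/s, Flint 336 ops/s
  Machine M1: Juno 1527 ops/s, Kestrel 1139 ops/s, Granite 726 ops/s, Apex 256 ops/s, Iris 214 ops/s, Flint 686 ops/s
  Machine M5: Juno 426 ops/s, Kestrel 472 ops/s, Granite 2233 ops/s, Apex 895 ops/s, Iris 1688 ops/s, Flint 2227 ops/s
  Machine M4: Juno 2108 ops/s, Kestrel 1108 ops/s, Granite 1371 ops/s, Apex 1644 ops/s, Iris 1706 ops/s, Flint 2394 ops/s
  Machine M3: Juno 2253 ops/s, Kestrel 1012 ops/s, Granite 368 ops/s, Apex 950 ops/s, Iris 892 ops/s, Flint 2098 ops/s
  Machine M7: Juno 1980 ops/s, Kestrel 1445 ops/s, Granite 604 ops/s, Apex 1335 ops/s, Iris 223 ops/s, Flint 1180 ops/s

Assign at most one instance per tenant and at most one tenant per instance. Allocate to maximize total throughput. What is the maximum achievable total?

Max total: 11496 ops/s

Optimal: Juno→Machine M7 (1980 ops/s), Kestrel→Machine M1 (1139 ops/s), Granite→Machine M5 (2233 ops/s), Apex→Machine M2 (2340 ops/s), Iris→Machine M4 (1706 ops/s), Flint→Machine M3 (2098 ops/s) — total 1980+1139+2233+2340+1706+2098 = 11496 ops/s.
Max-entry greedy (repeatedly take the single best remaining cell) gives 10879 ops/s, worse by 617.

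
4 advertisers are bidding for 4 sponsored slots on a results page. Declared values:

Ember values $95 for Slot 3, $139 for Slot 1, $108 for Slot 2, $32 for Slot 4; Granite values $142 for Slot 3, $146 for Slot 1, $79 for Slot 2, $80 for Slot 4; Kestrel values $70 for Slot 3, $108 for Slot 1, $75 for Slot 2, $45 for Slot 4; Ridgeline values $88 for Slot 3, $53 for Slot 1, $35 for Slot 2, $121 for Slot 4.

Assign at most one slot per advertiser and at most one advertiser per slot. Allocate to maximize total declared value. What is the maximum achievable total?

Optimal: Ember→Slot 2 ($108), Granite→Slot 3 ($142), Kestrel→Slot 1 ($108), Ridgeline→Slot 4 ($121) — total 108+142+108+121 = $479.
Row-greedy (each advertiser in turn takes its best remaining slot) gives $477, worse by 2.
Every other assignment is strictly worse.

Maximum total: $479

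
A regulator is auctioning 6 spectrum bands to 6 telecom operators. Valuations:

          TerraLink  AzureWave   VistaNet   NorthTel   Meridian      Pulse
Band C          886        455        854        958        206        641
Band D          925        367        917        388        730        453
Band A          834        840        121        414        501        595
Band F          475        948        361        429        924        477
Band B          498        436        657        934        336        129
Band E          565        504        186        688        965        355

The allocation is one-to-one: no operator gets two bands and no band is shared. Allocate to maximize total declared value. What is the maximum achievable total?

Max total: $5245M

Treat this as an assignment problem: match each operator to one band.
Optimal: TerraLink→Band C ($886M), AzureWave→Band F ($948M), VistaNet→Band D ($917M), NorthTel→Band B ($934M), Meridian→Band E ($965M), Pulse→Band A ($595M) — total 886+948+917+934+965+595 = $5245M.
Row-greedy (each operator in turn takes its best remaining band) gives $5221M, worse by 24.
Next-best assignment: TerraLink→Band A, AzureWave→Band F, VistaNet→Band D, NorthTel→Band B, Meridian→Band E, Pulse→Band C = $5239M.
No other one-to-one assignment exceeds $5245M.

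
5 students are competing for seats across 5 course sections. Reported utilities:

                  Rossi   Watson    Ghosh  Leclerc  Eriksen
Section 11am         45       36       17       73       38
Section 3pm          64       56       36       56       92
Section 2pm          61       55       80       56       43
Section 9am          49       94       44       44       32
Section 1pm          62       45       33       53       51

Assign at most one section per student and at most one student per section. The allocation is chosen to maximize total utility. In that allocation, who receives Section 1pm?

Treat this as an assignment problem: match each student to one section.
Optimal: Rossi→Section 1pm (62 points), Watson→Section 9am (94 points), Ghosh→Section 2pm (80 points), Leclerc→Section 11am (73 points), Eriksen→Section 3pm (92 points) — total 62+94+80+73+92 = 401 points.
Row-greedy (each student in turn takes its best remaining section) gives 362 points, worse by 39.
Rossi's own top section is Section 3pm (64 points), but forcing Rossi→Section 3pm and reassigning the rest optimally gives only 362 points — worse by 39.

Rossi receives Section 1pm.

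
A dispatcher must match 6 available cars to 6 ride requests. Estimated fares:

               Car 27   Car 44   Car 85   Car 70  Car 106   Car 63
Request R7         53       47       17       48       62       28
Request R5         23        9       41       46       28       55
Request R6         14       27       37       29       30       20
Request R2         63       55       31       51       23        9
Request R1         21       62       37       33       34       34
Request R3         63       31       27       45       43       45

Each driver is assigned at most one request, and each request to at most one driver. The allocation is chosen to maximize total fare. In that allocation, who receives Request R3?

Car 27 receives Request R3.

This is a one-to-one assignment (maximum-weight bipartite matching).
Optimal: Car 27→Request R3 ($63), Car 44→Request R1 ($62), Car 85→Request R6 ($37), Car 70→Request R2 ($51), Car 106→Request R7 ($62), Car 63→Request R5 ($55) — total 63+62+37+51+62+55 = $330.
Max-entry greedy (repeatedly take the single best remaining cell) gives $324, worse by 6.
Next-best assignment: Car 27→Request R2, Car 44→Request R1, Car 85→Request R6, Car 70→Request R3, Car 106→Request R7, Car 63→Request R5 = $324.
Car 27's own top request is Request R2 ($63), but forcing Car 27→Request R2 and reassigning the rest optimally gives only $324 — worse by 6.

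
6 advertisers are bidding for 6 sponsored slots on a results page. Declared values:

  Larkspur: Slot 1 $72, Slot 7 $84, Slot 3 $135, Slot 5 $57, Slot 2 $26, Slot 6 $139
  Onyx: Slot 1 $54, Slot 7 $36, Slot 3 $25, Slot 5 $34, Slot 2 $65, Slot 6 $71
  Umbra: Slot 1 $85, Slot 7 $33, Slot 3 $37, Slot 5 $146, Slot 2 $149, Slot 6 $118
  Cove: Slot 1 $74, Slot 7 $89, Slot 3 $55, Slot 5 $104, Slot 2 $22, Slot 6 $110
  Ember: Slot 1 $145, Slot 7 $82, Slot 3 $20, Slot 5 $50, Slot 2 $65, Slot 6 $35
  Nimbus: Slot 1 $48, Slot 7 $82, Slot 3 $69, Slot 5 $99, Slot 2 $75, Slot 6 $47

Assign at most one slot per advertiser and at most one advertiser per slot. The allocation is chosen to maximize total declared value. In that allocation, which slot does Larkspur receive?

Treat this as an assignment problem: match each advertiser to one slot.
Optimal: Larkspur→Slot 3 ($135), Onyx→Slot 6 ($71), Umbra→Slot 2 ($149), Cove→Slot 7 ($89), Ember→Slot 1 ($145), Nimbus→Slot 5 ($99) — total 135+71+149+89+145+99 = $688.
Row-greedy (each advertiser in turn takes its best remaining slot) gives $653, worse by 35.
Next-best assignment: Larkspur→Slot 3, Onyx→Slot 6, Umbra→Slot 2, Cove→Slot 5, Ember→Slot 1, Nimbus→Slot 7 = $686.
Checked against all permutations: $688 is optimal.
Larkspur's own top slot is Slot 6 ($139), but forcing Larkspur→Slot 6 and reassigning the rest optimally gives only $653 — worse by 35.

Larkspur receives Slot 3.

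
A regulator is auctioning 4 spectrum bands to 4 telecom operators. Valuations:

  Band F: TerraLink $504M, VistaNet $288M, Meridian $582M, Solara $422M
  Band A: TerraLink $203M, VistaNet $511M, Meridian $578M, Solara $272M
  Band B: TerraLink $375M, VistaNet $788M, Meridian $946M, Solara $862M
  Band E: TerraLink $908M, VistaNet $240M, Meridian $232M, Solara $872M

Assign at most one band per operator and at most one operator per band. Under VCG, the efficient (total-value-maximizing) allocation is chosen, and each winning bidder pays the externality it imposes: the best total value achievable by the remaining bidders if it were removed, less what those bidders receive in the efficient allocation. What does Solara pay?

Solara pays $364M.

Efficient allocation: TerraLink→Band E ($908M), VistaNet→Band A ($511M), Meridian→Band F ($582M), Solara→Band B ($862M); total welfare W = $2863M.
Solara receives Band B at value $862M, so the others get W − 862 = $2001M.
Without Solara: best allocation of the remaining 3 bidders over all 4 bands is TerraLink→Band E ($908M), VistaNet→Band A ($511M), Meridian→Band B ($946M), total $2365M.
VCG payment = (others' best without Solara) − (others' welfare with Solara) = 2365 − 2001 = $364M.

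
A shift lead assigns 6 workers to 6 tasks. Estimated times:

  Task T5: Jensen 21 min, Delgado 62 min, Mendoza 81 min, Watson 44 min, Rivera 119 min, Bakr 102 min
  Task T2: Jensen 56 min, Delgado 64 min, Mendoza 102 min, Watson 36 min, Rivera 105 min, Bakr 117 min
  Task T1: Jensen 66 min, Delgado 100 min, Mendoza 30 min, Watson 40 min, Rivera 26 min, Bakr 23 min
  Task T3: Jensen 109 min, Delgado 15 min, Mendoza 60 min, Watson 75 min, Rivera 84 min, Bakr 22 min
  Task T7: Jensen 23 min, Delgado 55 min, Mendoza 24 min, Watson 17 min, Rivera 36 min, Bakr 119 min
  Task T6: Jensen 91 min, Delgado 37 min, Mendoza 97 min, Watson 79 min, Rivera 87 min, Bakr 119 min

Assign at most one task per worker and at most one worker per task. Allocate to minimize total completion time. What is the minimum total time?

This is a one-to-one assignment (minimum-cost bipartite matching).
Optimal: Jensen→Task T5 (21 min), Delgado→Task T6 (37 min), Mendoza→Task T7 (24 min), Watson→Task T2 (36 min), Rivera→Task T1 (26 min), Bakr→Task T3 (22 min) — total 21+37+24+36+26+22 = 166 min.
Column-greedy (each task in turn goes to its cheapest remaining worker) gives 206 min, worse by 40.

Minimum total: 166 min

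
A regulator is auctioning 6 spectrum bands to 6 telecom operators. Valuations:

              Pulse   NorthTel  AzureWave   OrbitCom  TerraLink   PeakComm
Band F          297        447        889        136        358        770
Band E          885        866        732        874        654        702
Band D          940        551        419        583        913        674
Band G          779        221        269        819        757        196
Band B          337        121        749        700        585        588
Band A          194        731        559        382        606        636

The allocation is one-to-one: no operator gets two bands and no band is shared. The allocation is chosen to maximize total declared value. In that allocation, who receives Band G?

Optimal: Pulse→Band E ($885M), NorthTel→Band A ($731M), AzureWave→Band B ($749M), OrbitCom→Band G ($819M), TerraLink→Band D ($913M), PeakComm→Band F ($770M) — total 885+731+749+819+913+770 = $4867M.
Row-greedy (each operator in turn takes its best remaining band) gives $4708M, worse by 159.
Next-best assignment: Pulse→Band E, NorthTel→Band A, AzureWave→Band F, OrbitCom→Band G, TerraLink→Band D, PeakComm→Band B = $4825M.
Checked against all permutations: $4867M is optimal.
OrbitCom's own top band is Band E ($874M), but forcing OrbitCom→Band E and reassigning the rest optimally gives only $4821M — worse by 46.

OrbitCom receives Band G.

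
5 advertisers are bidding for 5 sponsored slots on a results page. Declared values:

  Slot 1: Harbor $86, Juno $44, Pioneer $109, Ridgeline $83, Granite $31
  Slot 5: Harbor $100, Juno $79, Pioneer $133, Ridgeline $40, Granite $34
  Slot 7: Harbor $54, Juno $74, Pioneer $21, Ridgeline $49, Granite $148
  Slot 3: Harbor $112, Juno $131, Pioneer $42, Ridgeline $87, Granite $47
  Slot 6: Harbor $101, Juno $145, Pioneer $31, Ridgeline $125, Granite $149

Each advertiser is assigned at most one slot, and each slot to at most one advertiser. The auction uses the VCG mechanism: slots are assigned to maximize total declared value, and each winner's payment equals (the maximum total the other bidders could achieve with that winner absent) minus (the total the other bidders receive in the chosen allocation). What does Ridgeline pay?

Efficient allocation: Harbor→Slot 1 ($86), Juno→Slot 3 ($131), Pioneer→Slot 5 ($133), Ridgeline→Slot 6 ($125), Granite→Slot 7 ($148); total welfare W = $623.
Ridgeline receives Slot 6 at value $125, so the others get W − 125 = $498.
Without Ridgeline: best allocation of the remaining 4 bidders over all 5 slots is Harbor→Slot 3 ($112), Juno→Slot 6 ($145), Pioneer→Slot 5 ($133), Granite→Slot 7 ($148), total $538.
VCG payment = (others' best without Ridgeline) − (others' welfare with Ridgeline) = 538 − 498 = $40.

Ridgeline pays $40.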